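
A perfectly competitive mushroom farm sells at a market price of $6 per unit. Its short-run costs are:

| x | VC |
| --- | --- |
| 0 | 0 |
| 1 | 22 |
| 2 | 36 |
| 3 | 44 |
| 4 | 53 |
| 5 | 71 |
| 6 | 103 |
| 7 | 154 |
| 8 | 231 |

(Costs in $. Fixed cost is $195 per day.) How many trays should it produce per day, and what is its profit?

Profit at each row (π = 6x − TC): x=0: -195; x=1: -211; x=2: -219; x=3: -221; x=4: -224; x=5: -236; x=6: -262; x=7: -307; x=8: -378.
Profit is highest at x = 0. Equivalently, the lowest AVC in the table is 53/4 ≈ $13.25 at x = 4, and P = $6 falls below it — price never covers variable cost, so the firm shuts down and loses only its fixed cost.

x = 0 (shut down); profit = -$195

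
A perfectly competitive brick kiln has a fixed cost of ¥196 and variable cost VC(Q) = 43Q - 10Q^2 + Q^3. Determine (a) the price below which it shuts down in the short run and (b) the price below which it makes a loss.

AVC = 43 - 10Q + Q^2; minimized at Q = 5, giving min AVC = ¥18. That is the shutdown price.
ATC = 196/Q + 43 - 10Q + Q^2. Setting dATC/dQ = −196/Q^2 − 10 + 2Q = 0 gives Q = 7 (since 2·7^3 − 10·7^2 = 196).
min ATC = 196/7 + 43 − 10·7 + 7^2 = ¥50. That is the break-even price.
Between these two prices the firm operates at a loss; above ¥50 it earns a profit.

Shutdown price = ¥18; break-even price = ¥50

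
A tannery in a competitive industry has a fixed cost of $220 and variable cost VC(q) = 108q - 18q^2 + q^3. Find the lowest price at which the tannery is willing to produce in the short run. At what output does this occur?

Short-run supply begins at min AVC. From VC = 108q - 18q^2 + q^3, AVC = 108 - 18q + q^2.
At the minimum of AVC, MC = AVC. MC = 108 - 36q + 3q^2; setting MC = AVC gives 2q^2 - 18q = 0, so q = 9. min AVC = 27.
The firm shuts down for any P below $27.

$27 per unit, at q = 9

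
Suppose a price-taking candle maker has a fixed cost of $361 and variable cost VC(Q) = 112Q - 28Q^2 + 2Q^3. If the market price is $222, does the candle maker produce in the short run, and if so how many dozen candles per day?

Produce at Q = 11

Variable cost is VC = 112Q - 28Q^2 + 2Q^3, so AVC = VC/Q = 112 - 28Q + 2Q^2 and MC = dTC/dQ = 112 - 56Q + 6Q^2.
AVC is minimized where dAVC/dQ = -28 + 4Q = 0, at Q = 7; min AVC = 112 - 28·7 + 2·7^2 = $14.
Because $222 ≥ $14, revenue can cover variable cost; the firm operates.
Set P = MC: 222 = 112 - 56Q + 6Q^2 → -110 - 56Q + 6Q^2 = 0. The roots are Q = -5/3 and Q = 11; the profit-maximizing output is on the rising part of MC, so Q* = 11.
Check: AVC at Q = 11 is $46 ≤ P, so revenue covers variable cost.
Profit = P·Q − TC = 222·11 − 867 = $1575.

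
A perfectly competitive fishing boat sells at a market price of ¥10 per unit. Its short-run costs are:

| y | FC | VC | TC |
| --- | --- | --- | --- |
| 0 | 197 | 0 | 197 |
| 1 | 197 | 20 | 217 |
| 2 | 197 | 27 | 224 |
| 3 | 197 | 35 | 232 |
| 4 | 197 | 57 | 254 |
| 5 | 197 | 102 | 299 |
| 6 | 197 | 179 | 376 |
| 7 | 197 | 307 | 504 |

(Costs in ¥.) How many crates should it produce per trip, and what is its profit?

y = 0 (shut down); profit = -¥197

Compute π = P·y − TC at each output: y=0: -197; y=1: -207; y=2: -204; y=3: -202; y=4: -214; y=5: -249; y=6: -316; y=7: -434.
Profit is highest at y = 0. Equivalently, the lowest AVC in the table is 35/3 ≈ ¥11.67 at y = 3, and P = ¥10 falls below it — price never covers variable cost, so the firm shuts down and loses only its fixed cost.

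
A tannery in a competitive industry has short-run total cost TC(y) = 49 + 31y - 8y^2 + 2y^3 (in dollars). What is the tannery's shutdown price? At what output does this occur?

$23 per unit, at y = 2

Short-run supply begins at min AVC. From VC = 31y - 8y^2 + 2y^3, AVC = 31 - 8y + 2y^2.
At the minimum of AVC, MC = AVC. MC = 31 - 16y + 6y^2; setting MC = AVC gives 4y^2 - 8y = 0, so y = 2. min AVC = 23.
For P < $23 the firm produces nothing.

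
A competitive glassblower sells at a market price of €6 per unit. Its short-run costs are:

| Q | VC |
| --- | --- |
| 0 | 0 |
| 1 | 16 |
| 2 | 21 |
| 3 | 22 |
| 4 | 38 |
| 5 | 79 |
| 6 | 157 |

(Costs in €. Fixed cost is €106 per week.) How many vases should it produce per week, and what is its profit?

Q = 0 (shut down); profit = -€106

Tabulate TR − TC: Q=0: -106; Q=1: -116; Q=2: -115; Q=3: -110; Q=4: -120; Q=5: -155; Q=6: -227.
Profit is highest at Q = 0. Equivalently, the lowest AVC in the table is 22/3 ≈ €7.33 at Q = 3, and P = €6 falls below it — price never covers variable cost, so the firm shuts down and loses only its fixed cost.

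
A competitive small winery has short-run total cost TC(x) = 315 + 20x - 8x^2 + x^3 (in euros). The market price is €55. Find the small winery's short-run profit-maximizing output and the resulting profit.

Profit = -€21 at x = 7

AVC = 20 - 8x + x^2; min AVC = €4 at x = 4. Since P = €55 ≥ min AVC, the firm produces.
With MC = 20 - 16x + 3x^2, P = MC on the upward-sloping part at x* = 7.
TR = 55·7 = 385. TC = 315 + 91 = 406. Profit = 385 − 406 = -€21.
By producing, the firm covers all variable cost plus €294 of fixed cost; shutting down would lose the full €315.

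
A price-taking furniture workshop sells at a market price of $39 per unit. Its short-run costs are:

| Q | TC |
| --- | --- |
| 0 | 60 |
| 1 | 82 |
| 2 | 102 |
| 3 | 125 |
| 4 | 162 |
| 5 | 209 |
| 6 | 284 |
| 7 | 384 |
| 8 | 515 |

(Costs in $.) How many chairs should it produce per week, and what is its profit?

Q = 4; profit = -$6

Profit at each row (π = 39Q − TC): Q=0: -60; Q=1: -43; Q=2: -24; Q=3: -8; Q=4: -6; Q=5: -14; Q=6: -50; Q=7: -111; Q=8: -203.
Profit is maximized at Q = 4. AVC there is 102/4 = $25.50 ≤ P, so producing beats shutting down (which would give -$60).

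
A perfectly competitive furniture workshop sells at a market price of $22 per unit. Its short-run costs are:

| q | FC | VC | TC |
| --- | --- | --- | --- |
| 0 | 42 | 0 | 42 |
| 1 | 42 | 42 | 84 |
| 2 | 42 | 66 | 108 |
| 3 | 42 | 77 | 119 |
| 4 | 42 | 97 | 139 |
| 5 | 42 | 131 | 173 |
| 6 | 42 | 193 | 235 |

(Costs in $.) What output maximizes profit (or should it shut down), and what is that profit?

Compute π = P·q − TC at each output: q=0: -42; q=1: -62; q=2: -64; q=3: -53; q=4: -51; q=5: -63; q=6: -103.
Profit is highest at q = 0. Equivalently, the lowest AVC in the table is 97/4 ≈ $24.25 at q = 4, and P = $22 falls below it — price never covers variable cost, so the firm shuts down and loses only its fixed cost.

q = 0 (shut down); profit = -$42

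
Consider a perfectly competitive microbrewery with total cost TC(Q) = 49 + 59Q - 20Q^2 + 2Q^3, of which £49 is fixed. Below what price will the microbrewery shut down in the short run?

£9 per unit

Short-run supply begins at min AVC. From VC = 59Q - 20Q^2 + 2Q^3, AVC = 59 - 20Q + 2Q^2.
dAVC/dQ = -20 + 4Q = 0 gives Q = 5. min AVC = 59 - 20·5 + 2·5^2 = 9.
The firm shuts down for any P below £9.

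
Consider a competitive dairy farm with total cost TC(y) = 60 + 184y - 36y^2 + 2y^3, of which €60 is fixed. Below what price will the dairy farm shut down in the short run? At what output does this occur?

The firm shuts down when price falls below the minimum of average variable cost. AVC = VC/y = 184 - 36y + 2y^2.
dAVC/dy = -36 + 4y = 0 gives y = 9. min AVC = 184 - 36·9 + 2·9^2 = 22.
So the shutdown price is €22.

€22 per unit, at y = 9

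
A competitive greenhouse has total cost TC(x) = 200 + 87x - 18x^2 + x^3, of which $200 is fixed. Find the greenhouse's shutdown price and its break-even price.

Shutdown price = $6; break-even price = $27

AVC = 87 - 18x + x^2; minimized at x = 9, giving min AVC = $6. That is the shutdown price.
ATC = 200/x + 87 - 18x + x^2. Setting dATC/dx = −200/x^2 − 18 + 2x = 0 gives x = 10 (since 2·10^3 − 18·10^2 = 200).
min ATC = 200/10 + 87 − 18·10 + 10^2 = $27. That is the break-even price.
For $6 ≤ P < $27 the firm produces at a loss; below $6 it shuts down.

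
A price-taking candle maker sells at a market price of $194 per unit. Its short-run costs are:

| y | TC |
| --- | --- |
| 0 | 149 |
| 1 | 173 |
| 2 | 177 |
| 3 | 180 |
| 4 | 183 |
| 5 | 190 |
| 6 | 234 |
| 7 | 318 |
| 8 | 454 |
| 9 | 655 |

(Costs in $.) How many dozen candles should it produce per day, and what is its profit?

Compute π = P·y − TC at each output: y=0: -149; y=1: 21; y=2: 211; y=3: 402; y=4: 593; y=5: 780; y=6: 930; y=7: 1040; y=8: 1098; y=9: 1091.
Profit is maximized at y = 8. AVC there is 305/8 = $38.12 ≤ P, so producing beats shutting down (which would give -$149).

y = 8; profit = $1098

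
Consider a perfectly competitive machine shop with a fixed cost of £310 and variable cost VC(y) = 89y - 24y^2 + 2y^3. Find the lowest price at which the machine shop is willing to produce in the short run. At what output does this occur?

£17 per unit, at y = 6

Short-run supply begins at min AVC. From VC = 89y - 24y^2 + 2y^3, AVC = 89 - 24y + 2y^2.
dAVC/dy = -24 + 4y = 0 gives y = 6. min AVC = 89 - 24·6 + 2·6^2 = 17.
The firm shuts down for any P below £17.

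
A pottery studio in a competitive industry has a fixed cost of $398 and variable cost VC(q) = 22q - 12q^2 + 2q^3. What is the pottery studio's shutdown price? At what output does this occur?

$4 per unit, at q = 3

The shutdown price is the minimum of AVC. VC = 22q - 12q^2 + 2q^3, so AVC = 22 - 12q + 2q^2.
dAVC/dq = -12 + 4q = 0 gives q = 3. min AVC = 22 - 12·3 + 2·3^2 = 4.
The firm shuts down for any P below $4.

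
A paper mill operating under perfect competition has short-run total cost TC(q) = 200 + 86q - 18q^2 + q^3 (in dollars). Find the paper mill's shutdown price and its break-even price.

Shutdown price = min AVC. AVC = 86 - 18q + q^2, with vertex at q = 9 and minimum $5.
ATC = 200/q + 86 - 18q + q^2. Setting dATC/dq = −200/q^2 − 18 + 2q = 0 gives q = 10 (since 2·10^3 − 18·10^2 = 200).
min ATC = 200/10 + 86 − 18·10 + 10^2 = $26. That is the break-even price.
Between these two prices the firm operates at a loss; above $26 it earns a profit.

Shutdown price = $5; break-even price = $26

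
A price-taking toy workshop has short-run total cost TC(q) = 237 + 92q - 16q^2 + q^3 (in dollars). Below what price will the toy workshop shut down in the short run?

The shutdown price is the minimum of AVC. VC = 92q - 16q^2 + q^3, so AVC = 92 - 16q + q^2.
dAVC/dq = -16 + 2q = 0 gives q = 8. min AVC = 92 - 16·8 + 8^2 = 28.
For P < $28 the firm produces nothing.

$28 per unit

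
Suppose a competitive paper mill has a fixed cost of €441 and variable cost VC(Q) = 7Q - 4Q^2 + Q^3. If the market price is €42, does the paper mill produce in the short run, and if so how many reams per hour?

Produce at Q = 5

From TC, MC = TC'(Q) = 7 - 8Q + 3Q^2 and AVC = VC/Q = 7 - 4Q + Q^2.
The AVC parabola has its vertex at Q = 4/2 = 2, where AVC = 7 - 4·2 + 2^2 = €3.
Since P = €42 ≥ min AVC = €3, price covers variable cost and the firm should produce.
P = MC gives -35 - 8Q + 3Q^2 = 0, with roots -7/3 and 5. Take the larger (rising MC): Q* = 5.
Check: AVC at Q = 5 is €12 ≤ P, so revenue covers variable cost.
Profit = P·Q − TC = 42·5 − 501 = -€291, a loss, but smaller than the €441 fixed cost the firm would lose by shutting down.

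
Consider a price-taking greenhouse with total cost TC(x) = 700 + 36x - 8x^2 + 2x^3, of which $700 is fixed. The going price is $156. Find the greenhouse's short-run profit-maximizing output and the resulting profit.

Profit = -$124 at x = 6

AVC = 36 - 8x + 2x^2; min AVC = $28 at x = 2. Since P = $156 ≥ min AVC, the firm produces.
MC = 36 - 16x + 6x^2. Setting P = MC and taking the root on the rising branch gives x* = 6.
TR = 156·6 = 936. TC = 700 + 360 = 1060. Profit = 936 − 1060 = -$124.
That loss of $124 beats the $700 the firm would lose by shutting down; producing recovers $576 of fixed cost.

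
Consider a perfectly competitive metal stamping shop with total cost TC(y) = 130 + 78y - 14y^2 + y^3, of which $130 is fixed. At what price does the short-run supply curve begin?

$29 per unit

The firm shuts down when price falls below the minimum of average variable cost. AVC = VC/y = 78 - 14y + y^2.
At the minimum of AVC, MC = AVC. MC = 78 - 28y + 3y^2; setting MC = AVC gives 2y^2 - 14y = 0, so y = 7. min AVC = 29.
So the shutdown price is $29.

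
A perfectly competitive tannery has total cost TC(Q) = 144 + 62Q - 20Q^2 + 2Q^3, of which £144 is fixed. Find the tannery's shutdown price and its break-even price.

Shutdown price = min AVC. AVC = 62 - 20Q + 2Q^2, with vertex at Q = 5 and minimum £12.
ATC = 144/Q + 62 - 20Q + 2Q^2. Setting dATC/dQ = −144/Q^2 − 20 + 4Q = 0 gives Q = 6 (since 4·6^3 − 20·6^2 = 144).
min ATC = 144/6 + 62 − 20·6 + 2·6^2 = £38. That is the break-even price.
For £12 ≤ P < £38 the firm produces at a loss; below £12 it shuts down.

Shutdown price = £12; break-even price = £38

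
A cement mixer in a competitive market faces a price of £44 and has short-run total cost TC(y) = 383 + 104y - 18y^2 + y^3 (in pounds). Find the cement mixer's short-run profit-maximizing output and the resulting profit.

Profit = -£183 at y = 10

AVC = 104 - 18y + y^2; min AVC = £23 at y = 9. Since P = £44 ≥ min AVC, the firm produces.
MC = 104 - 36y + 3y^2. Setting P = MC and taking the root on the rising branch gives y* = 10.
TR = 44·10 = 440. TC = 383 + 240 = 623. Profit = 440 − 623 = -£183.
That loss of £183 beats the £383 the firm would lose by shutting down; producing recovers £200 of fixed cost.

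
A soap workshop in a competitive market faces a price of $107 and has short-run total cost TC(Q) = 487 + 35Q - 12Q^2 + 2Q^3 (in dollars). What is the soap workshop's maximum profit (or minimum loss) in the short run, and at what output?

Profit = -$55 at Q = 6

AVC = 35 - 12Q + 2Q^2 has its minimum $17 at Q = 3; price $107 clears that bar, so the firm operates.
MC = 35 - 24Q + 6Q^2. Setting P = MC and taking the root on the rising branch gives Q* = 6.
TR = 107·6 = 642. TC = 487 + 210 = 697. Profit = 642 − 697 = -$55.
By producing, the firm covers all variable cost plus $432 of fixed cost; shutting down would lose the full $487.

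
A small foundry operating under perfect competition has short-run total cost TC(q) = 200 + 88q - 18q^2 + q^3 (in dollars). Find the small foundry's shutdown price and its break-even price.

Shutdown price = min AVC. AVC = 88 - 18q + q^2, with vertex at q = 9 and minimum $7.
ATC = 200/q + 88 - 18q + q^2. Setting dATC/dq = −200/q^2 − 18 + 2q = 0 gives q = 10 (since 2·10^3 − 18·10^2 = 200).
min ATC = 200/10 + 88 − 18·10 + 10^2 = $28. That is the break-even price.
For $7 ≤ P < $28 the firm produces at a loss; below $7 it shuts down.

Shutdown price = $7; break-even price = $28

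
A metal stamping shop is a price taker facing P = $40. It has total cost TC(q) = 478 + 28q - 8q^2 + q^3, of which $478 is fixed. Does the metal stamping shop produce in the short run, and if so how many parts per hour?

From TC, MC = TC'(q) = 28 - 16q + 3q^2 and AVC = VC/q = 28 - 8q + q^2.
AVC hits its minimum where MC = AVC, at q = 4, giving min AVC = 28 - 8·4 + 4^2 = $12.
Since P = $40 ≥ min AVC = $12, price covers variable cost and the firm should produce.
Solving P = MC: -12 - 16q + 3q^2 = 0 ⇒ q = -2/3 or 6. On the upward-sloping branch, q* = 6.
Check: AVC at q = 6 is $16 ≤ P, so revenue covers variable cost.
Profit = P·q − TC = 40·6 − 574 = -$334, a loss, but smaller than the $478 fixed cost the firm would lose by shutting down.

Produce at q = 6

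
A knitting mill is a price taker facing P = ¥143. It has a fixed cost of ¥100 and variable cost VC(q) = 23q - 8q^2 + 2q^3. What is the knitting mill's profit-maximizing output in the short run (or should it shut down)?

Variable cost is VC = 23q - 8q^2 + 2q^3, so AVC = VC/q = 23 - 8q + 2q^2 and MC = dTC/dq = 23 - 16q + 6q^2.
AVC hits its minimum where MC = AVC, at q = 2, giving min AVC = 23 - 8·2 + 2·2^2 = ¥15.
P = ¥143 exceeds min AVC = ¥15, so the firm stays open.
Solving P = MC: -120 - 16q + 6q^2 = 0 ⇒ q = -10/3 or 6. On the upward-sloping branch, q* = 6.
Check: AVC at q = 6 is ¥47 ≤ P, so revenue covers variable cost.
Profit = P·q − TC = 143·6 − 382 = ¥476.

Produce at q = 6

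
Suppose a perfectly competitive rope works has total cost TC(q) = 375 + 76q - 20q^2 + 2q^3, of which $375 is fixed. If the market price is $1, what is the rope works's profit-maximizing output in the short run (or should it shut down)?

Shut down

Variable cost is VC = 76q - 20q^2 + 2q^3, so AVC = VC/q = 76 - 20q + 2q^2 and MC = dTC/dq = 76 - 40q + 6q^2.
The AVC parabola has its vertex at q = 20/4 = 5, where AVC = 76 - 20·5 + 2·5^2 = $26.
With P < min AVC ($1 < $26), every unit sold adds to the loss.
The firm minimizes its loss by shutting down and losing only its fixed cost of $375.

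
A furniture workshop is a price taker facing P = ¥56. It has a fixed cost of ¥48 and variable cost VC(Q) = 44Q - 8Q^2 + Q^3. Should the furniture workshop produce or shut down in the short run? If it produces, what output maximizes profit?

Variable cost is VC = 44Q - 8Q^2 + Q^3, so AVC = VC/Q = 44 - 8Q + Q^2 and MC = dTC/dQ = 44 - 16Q + 3Q^2.
The AVC parabola has its vertex at Q = 8/2 = 4, where AVC = 44 - 8·4 + 4^2 = ¥28.
Because ¥56 ≥ ¥28, revenue can cover variable cost; the firm operates.
Set P = MC: 56 = 44 - 16Q + 3Q^2 → -12 - 16Q + 3Q^2 = 0. The roots are Q = -2/3 and Q = 6; the profit-maximizing output is on the rising part of MC, so Q* = 6.
Check: AVC at Q = 6 is ¥32 ≤ P, so revenue covers variable cost.
Profit = P·Q − TC = 56·6 − 240 = ¥96.

Produce at Q = 6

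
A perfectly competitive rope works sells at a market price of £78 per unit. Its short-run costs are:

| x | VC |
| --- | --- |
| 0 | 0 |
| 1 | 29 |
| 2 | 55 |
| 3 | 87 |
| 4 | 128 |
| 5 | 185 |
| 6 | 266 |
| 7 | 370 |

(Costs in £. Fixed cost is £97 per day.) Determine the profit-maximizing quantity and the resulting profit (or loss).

Tabulate TR − TC: x=0: -97; x=1: -48; x=2: 4; x=3: 50; x=4: 87; x=5: 108; x=6: 105; x=7: 79.
Profit is maximized at x = 5. AVC there is 185/5 = £37 ≤ P, so producing beats shutting down (which would give -£97).

x = 5; profit = £108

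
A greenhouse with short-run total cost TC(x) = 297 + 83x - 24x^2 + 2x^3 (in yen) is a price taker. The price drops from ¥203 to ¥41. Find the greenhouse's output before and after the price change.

AVC = 83 - 24x + 2x^2, minimized at x = 6 where min AVC = ¥11. MC = 83 - 48x + 6x^2.
At P = ¥203 ≥ min AVC, set P = MC on the rising branch: x = 10.
At P = ¥41 ≥ min AVC, set P = MC: x = 7. The firm stays open but cuts output.

Output falls from 10 to 7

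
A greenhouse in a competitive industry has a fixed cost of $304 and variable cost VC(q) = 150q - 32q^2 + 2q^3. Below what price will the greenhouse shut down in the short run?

The shutdown price is the minimum of AVC. VC = 150q - 32q^2 + 2q^3, so AVC = 150 - 32q + 2q^2.
dAVC/dq = -32 + 4q = 0 gives q = 8. min AVC = 150 - 32·8 + 2·8^2 = 22.
The firm shuts down for any P below $22.

$22 per unit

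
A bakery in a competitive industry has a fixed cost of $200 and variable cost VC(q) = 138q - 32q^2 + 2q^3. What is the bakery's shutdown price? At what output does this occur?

The shutdown price is the minimum of AVC. VC = 138q - 32q^2 + 2q^3, so AVC = 138 - 32q + 2q^2.
At the minimum of AVC, MC = AVC. MC = 138 - 64q + 6q^2; setting MC = AVC gives 4q^2 - 32q = 0, so q = 8. min AVC = 10.
So the shutdown price is $10.

$10 per unit, at q = 8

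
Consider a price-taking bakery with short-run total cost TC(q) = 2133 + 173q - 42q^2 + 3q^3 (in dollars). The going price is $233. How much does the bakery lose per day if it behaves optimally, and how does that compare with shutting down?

AVC = 173 - 42q + 3q^2 has its minimum $26 at q = 7; price $233 clears that bar, so the firm operates.
With MC = 173 - 84q + 9q^2, P = MC on the upward-sloping part at q* = 10.
TR = 233·10 = 2330. TC = 2133 + 530 = 2663. Profit = 2330 − 2663 = -$333.
Shutting down would mean losing the fixed cost of $2133, so operating at a loss of $333 is better by $1800.

Profit = -$333 at q = 10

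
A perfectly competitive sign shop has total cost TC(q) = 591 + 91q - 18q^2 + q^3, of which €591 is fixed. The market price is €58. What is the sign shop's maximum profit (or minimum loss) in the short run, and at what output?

Profit = -€107 at q = 11

AVC = 91 - 18q + q^2; min AVC = €10 at q = 9. Since P = €58 ≥ min AVC, the firm produces.
MC = 91 - 36q + 3q^2. Setting P = MC and taking the root on the rising branch gives q* = 11.
TR = 58·11 = 638. TC = 591 + 154 = 745. Profit = 638 − 745 = -€107.
That loss of €107 beats the €591 the firm would lose by shutting down; producing recovers €484 of fixed cost.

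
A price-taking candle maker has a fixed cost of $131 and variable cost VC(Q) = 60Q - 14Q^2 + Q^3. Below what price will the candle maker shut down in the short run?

$11 per unit

The shutdown price is the minimum of AVC. VC = 60Q - 14Q^2 + Q^3, so AVC = 60 - 14Q + Q^2.
At the minimum of AVC, MC = AVC. MC = 60 - 28Q + 3Q^2; setting MC = AVC gives 2Q^2 - 14Q = 0, so Q = 7. min AVC = 11.
For P < $11 the firm produces nothing.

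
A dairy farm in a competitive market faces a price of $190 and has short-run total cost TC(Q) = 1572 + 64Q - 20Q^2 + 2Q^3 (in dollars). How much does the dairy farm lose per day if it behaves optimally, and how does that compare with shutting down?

Profit = -$276 at Q = 9

AVC = 64 - 20Q + 2Q^2 has its minimum $14 at Q = 5; price $190 clears that bar, so the firm operates.
With MC = 64 - 40Q + 6Q^2, P = MC on the upward-sloping part at Q* = 9.
TR = 190·9 = 1710. TC = 1572 + 414 = 1986. Profit = 1710 − 1986 = -$276.
By producing, the firm covers all variable cost plus $1296 of fixed cost; shutting down would lose the full $1572.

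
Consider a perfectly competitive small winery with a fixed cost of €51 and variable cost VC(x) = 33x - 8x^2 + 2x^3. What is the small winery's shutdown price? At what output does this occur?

€25 per unit, at x = 2

Short-run supply begins at min AVC. From VC = 33x - 8x^2 + 2x^3, AVC = 33 - 8x + 2x^2.
dAVC/dx = -8 + 4x = 0 gives x = 2. min AVC = 33 - 8·2 + 2·2^2 = 25.
So the shutdown price is €25.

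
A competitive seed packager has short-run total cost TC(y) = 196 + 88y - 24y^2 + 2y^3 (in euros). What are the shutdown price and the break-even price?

Shutdown price = min AVC. AVC = 88 - 24y + 2y^2, with vertex at y = 6 and minimum €16.
ATC = 196/y + 88 - 24y + 2y^2. Setting dATC/dy = −196/y^2 − 24 + 4y = 0 gives y = 7 (since 4·7^3 − 24·7^2 = 196).
min ATC = 196/7 + 88 − 24·7 + 2·7^2 = €46. That is the break-even price.
For €16 ≤ P < €46 the firm produces at a loss; below €16 it shuts down.

Shutdown price = €16; break-even price = €46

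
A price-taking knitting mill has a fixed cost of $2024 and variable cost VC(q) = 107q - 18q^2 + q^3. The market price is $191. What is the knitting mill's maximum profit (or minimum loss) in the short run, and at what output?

Profit = -$64 at q = 14

AVC = 107 - 18q + q^2 has its minimum $26 at q = 9; price $191 clears that bar, so the firm operates.
MC = 107 - 36q + 3q^2. Setting P = MC and taking the root on the rising branch gives q* = 14.
TR = 191·14 = 2674. TC = 2024 + 714 = 2738. Profit = 2674 − 2738 = -$64.
Shutting down would mean losing the fixed cost of $2024, so operating at a loss of $64 is better by $1960.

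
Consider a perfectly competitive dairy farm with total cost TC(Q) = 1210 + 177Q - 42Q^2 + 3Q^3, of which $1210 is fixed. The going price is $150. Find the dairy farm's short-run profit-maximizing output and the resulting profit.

Profit = -$238 at Q = 9

AVC = 177 - 42Q + 3Q^2; min AVC = $30 at Q = 7. Since P = $150 ≥ min AVC, the firm produces.
With MC = 177 - 84Q + 9Q^2, P = MC on the upward-sloping part at Q* = 9.
TR = 150·9 = 1350. TC = 1210 + 378 = 1588. Profit = 1350 − 1588 = -$238.
That loss of $238 beats the $1210 the firm would lose by shutting down; producing recovers $972 of fixed cost.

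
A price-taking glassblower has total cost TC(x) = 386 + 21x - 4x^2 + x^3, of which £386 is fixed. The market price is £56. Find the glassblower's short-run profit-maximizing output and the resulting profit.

Profit = -£236 at x = 5

AVC = 21 - 4x + x^2 has its minimum £17 at x = 2; price £56 clears that bar, so the firm operates.
MC = 21 - 8x + 3x^2. Setting P = MC and taking the root on the rising branch gives x* = 5.
TR = 56·5 = 280. TC = 386 + 130 = 516. Profit = 280 − 516 = -£236.
Shutting down would mean losing the fixed cost of £386, so operating at a loss of £236 is better by £150.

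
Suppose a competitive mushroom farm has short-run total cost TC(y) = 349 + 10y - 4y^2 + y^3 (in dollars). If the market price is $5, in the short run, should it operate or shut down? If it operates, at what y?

Shut down

Strip out fixed cost: VC = 10y - 4y^2 + y^3. Then AVC = 10 - 4y + y^2 and MC = 10 - 8y + 3y^2.
AVC hits its minimum where MC = AVC, at y = 2, giving min AVC = 10 - 4·2 + 2^2 = $6.
Since P = $5 < min AVC = $6, price fails to cover variable cost at any output.
The firm minimizes its loss by shutting down and losing only its fixed cost of $349.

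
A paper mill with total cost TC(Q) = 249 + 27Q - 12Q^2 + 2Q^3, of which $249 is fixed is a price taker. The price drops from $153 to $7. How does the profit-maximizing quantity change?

MC = 27 - 24Q + 6Q^2; the shutdown threshold is min AVC = $9 (at Q = 3).
With P = $153 above the shutdown price, P = MC gives Q = 7.
At P = $7 < min AVC = $9, price no longer covers variable cost at any output, so the firm shuts down: Q = 0.

Output falls from 7 to 0 (the firm shuts down)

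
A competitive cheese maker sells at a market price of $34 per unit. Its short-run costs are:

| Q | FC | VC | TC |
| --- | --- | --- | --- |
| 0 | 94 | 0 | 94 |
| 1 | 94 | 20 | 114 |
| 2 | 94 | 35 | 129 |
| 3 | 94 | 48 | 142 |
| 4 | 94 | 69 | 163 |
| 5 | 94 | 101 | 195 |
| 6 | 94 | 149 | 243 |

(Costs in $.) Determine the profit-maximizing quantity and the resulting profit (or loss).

Q = 5; profit = -$25

Compute π = P·Q − TC at each output: Q=0: -94; Q=1: -80; Q=2: -61; Q=3: -40; Q=4: -27; Q=5: -25; Q=6: -39.
Profit is maximized at Q = 5. AVC there is 101/5 = $20.20 ≤ P, so producing beats shutting down (which would give -$94).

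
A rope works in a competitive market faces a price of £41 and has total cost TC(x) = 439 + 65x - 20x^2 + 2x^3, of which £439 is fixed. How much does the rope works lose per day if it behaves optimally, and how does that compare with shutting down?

Profit = -£295 at x = 6

AVC = 65 - 20x + 2x^2; min AVC = £15 at x = 5. Since P = £41 ≥ min AVC, the firm produces.
With MC = 65 - 40x + 6x^2, P = MC on the upward-sloping part at x* = 6.
TR = 41·6 = 246. TC = 439 + 102 = 541. Profit = 246 − 541 = -£295.
Shutting down would mean losing the fixed cost of £439, so operating at a loss of £295 is better by £144.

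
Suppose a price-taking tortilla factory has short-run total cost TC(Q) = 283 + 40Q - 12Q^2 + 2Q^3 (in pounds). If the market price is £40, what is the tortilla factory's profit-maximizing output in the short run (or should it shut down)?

Produce at Q = 4

From TC, MC = TC'(Q) = 40 - 24Q + 6Q^2 and AVC = VC/Q = 40 - 12Q + 2Q^2.
AVC hits its minimum where MC = AVC, at Q = 3, giving min AVC = 40 - 12·3 + 2·3^2 = £22.
Because £40 ≥ £22, revenue can cover variable cost; the firm operates.
P = MC gives -24Q + 6Q^2 = 0, with roots 0 and 4. Take the larger (rising MC): Q* = 4.
Check: AVC at Q = 4 is £24 ≤ P, so revenue covers variable cost.
Profit = P·Q − TC = 40·4 − 379 = -£219, a loss, but smaller than the £283 fixed cost the firm would lose by shutting down.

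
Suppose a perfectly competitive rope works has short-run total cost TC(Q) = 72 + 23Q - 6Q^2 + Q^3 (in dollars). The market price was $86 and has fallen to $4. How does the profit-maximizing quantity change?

AVC = 23 - 6Q + Q^2, minimized at Q = 3 where min AVC = $14. MC = 23 - 12Q + 3Q^2.
At P = $86 ≥ min AVC, set P = MC on the rising branch: Q = 7.
At P = $4 < min AVC = $14, price no longer covers variable cost at any output, so the firm shuts down: Q = 0.

Output falls from 7 to 0 (the firm shuts down)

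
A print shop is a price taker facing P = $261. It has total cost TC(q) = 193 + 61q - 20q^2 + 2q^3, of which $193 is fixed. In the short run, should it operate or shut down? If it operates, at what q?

Produce at q = 10

From TC, MC = TC'(q) = 61 - 40q + 6q^2 and AVC = VC/q = 61 - 20q + 2q^2.
AVC is minimized where dAVC/dq = -20 + 4q = 0, at q = 5; min AVC = 61 - 20·5 + 2·5^2 = $11.
P = $261 exceeds min AVC = $11, so the firm stays open.
P = MC gives -200 - 40q + 6q^2 = 0, with roots -10/3 and 10. Take the larger (rising MC): q* = 10.
Check: AVC at q = 10 is $61 ≤ P, so revenue covers variable cost.
Profit = P·q − TC = 261·10 − 803 = $1807.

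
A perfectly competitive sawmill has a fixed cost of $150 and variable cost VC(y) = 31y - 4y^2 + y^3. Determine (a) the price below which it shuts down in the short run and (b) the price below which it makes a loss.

Shutdown price = $27; break-even price = $66

Shutdown price = min AVC. AVC = 31 - 4y + y^2, with vertex at y = 2 and minimum $27.
ATC = 150/y + 31 - 4y + y^2. Setting dATC/dy = −150/y^2 − 4 + 2y = 0 gives y = 5 (since 2·5^3 − 4·5^2 = 150).
min ATC = 150/5 + 31 − 4·5 + 5^2 = $66. That is the break-even price.
For $27 ≤ P < $66 the firm produces at a loss; below $27 it shuts down.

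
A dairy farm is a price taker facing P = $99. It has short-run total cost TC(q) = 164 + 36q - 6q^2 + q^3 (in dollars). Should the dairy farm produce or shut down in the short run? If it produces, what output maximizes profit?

Produce at q = 7

From TC, MC = TC'(q) = 36 - 12q + 3q^2 and AVC = VC/q = 36 - 6q + q^2.
AVC hits its minimum where MC = AVC, at q = 3, giving min AVC = 36 - 6·3 + 3^2 = $27.
Because $99 ≥ $27, revenue can cover variable cost; the firm operates.
Set P = MC: 99 = 36 - 12q + 3q^2 → -63 - 12q + 3q^2 = 0. The roots are q = -3 and q = 7; the profit-maximizing output is on the rising part of MC, so q* = 7.
Check: AVC at q = 7 is $43 ≤ P, so revenue covers variable cost.
Profit = P·q − TC = 99·7 − 465 = $228.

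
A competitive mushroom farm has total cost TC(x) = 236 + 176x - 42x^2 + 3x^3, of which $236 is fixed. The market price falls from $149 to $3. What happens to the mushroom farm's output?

Output falls from 9 to 0 (the firm shuts down)

MC = 176 - 84x + 9x^2; the shutdown threshold is min AVC = $29 (at x = 7).
At P = $149 ≥ min AVC, set P = MC on the rising branch: x = 9.
At P = $3 < min AVC = $29, price no longer covers variable cost at any output, so the firm shuts down: x = 0.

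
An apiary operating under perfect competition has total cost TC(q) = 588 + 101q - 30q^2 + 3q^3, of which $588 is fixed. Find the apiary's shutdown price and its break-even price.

Shutdown price = $26; break-even price = $122

AVC = 101 - 30q + 3q^2; minimized at q = 5, giving min AVC = $26. That is the shutdown price.
ATC = 588/q + 101 - 30q + 3q^2. Setting dATC/dq = −588/q^2 − 30 + 6q = 0 gives q = 7 (since 6·7^3 − 30·7^2 = 588).
min ATC = 588/7 + 101 − 30·7 + 3·7^2 = $122. That is the break-even price.
Between these two prices the firm operates at a loss; above $122 it earns a profit.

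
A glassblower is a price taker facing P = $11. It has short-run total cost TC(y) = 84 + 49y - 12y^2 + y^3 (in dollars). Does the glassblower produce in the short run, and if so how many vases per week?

Shut down

From TC, MC = TC'(y) = 49 - 24y + 3y^2 and AVC = VC/y = 49 - 12y + y^2.
The AVC parabola has its vertex at y = 12/2 = 6, where AVC = 49 - 12·6 + 6^2 = $13.
Since P = $11 < min AVC = $13, price fails to cover variable cost at any output.
The firm minimizes its loss by shutting down and losing only its fixed cost of $84.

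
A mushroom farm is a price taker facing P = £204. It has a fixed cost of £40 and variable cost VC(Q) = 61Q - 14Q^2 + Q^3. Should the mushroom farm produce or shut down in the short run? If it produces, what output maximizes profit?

From TC, MC = TC'(Q) = 61 - 28Q + 3Q^2 and AVC = VC/Q = 61 - 14Q + Q^2.
The AVC parabola has its vertex at Q = 14/2 = 7, where AVC = 61 - 14·7 + 7^2 = £12.
P = £204 exceeds min AVC = £12, so the firm stays open.
P = MC gives -143 - 28Q + 3Q^2 = 0, with roots -11/3 and 13. Take the larger (rising MC): Q* = 13.
Check: AVC at Q = 13 is £48 ≤ P, so revenue covers variable cost.
Profit = P·Q − TC = 204·13 − 664 = £1988.

Produce at Q = 13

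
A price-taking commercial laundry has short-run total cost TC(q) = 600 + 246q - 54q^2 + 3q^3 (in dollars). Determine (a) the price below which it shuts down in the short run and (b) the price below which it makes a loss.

Shutdown price = $3; break-even price = $66

AVC = 246 - 54q + 3q^2; minimized at q = 9, giving min AVC = $3. That is the shutdown price.
ATC = 600/q + 246 - 54q + 3q^2. Setting dATC/dq = −600/q^2 − 54 + 6q = 0 gives q = 10 (since 6·10^3 − 54·10^2 = 600).
min ATC = 600/10 + 246 − 54·10 + 3·10^2 = $66. That is the break-even price.
Between these two prices the firm operates at a loss; above $66 it earns a profit.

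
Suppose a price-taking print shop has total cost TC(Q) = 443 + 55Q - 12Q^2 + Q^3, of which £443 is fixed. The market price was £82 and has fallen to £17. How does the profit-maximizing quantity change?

MC = 55 - 24Q + 3Q^2; the shutdown threshold is min AVC = £19 (at Q = 6).
With P = £82 above the shutdown price, P = MC gives Q = 9.
At P = £17 < min AVC = £19, price no longer covers variable cost at any output, so the firm shuts down: Q = 0.

Output falls from 9 to 0 (the firm shuts down)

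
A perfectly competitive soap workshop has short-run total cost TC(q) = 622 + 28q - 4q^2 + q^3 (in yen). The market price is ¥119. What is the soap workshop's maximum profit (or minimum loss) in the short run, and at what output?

AVC = 28 - 4q + q^2; min AVC = ¥24 at q = 2. Since P = ¥119 ≥ min AVC, the firm produces.
MC = 28 - 8q + 3q^2. Setting P = MC and taking the root on the rising branch gives q* = 7.
TR = 119·7 = 833. TC = 622 + 343 = 965. Profit = 833 − 965 = -¥132.
That loss of ¥132 beats the ¥622 the firm would lose by shutting down; producing recovers ¥490 of fixed cost.

Profit = -¥132 at q = 7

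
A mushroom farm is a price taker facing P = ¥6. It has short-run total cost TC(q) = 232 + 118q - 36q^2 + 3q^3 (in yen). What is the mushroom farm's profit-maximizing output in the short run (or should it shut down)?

Shut down

Strip out fixed cost: VC = 118q - 36q^2 + 3q^3. Then AVC = 118 - 36q + 3q^2 and MC = 118 - 72q + 9q^2.
AVC hits its minimum where MC = AVC, at q = 6, giving min AVC = 118 - 36·6 + 3·6^2 = ¥10.
With P < min AVC (¥6 < ¥10), every unit sold adds to the loss.
The firm minimizes its loss by shutting down and losing only its fixed cost of ¥232.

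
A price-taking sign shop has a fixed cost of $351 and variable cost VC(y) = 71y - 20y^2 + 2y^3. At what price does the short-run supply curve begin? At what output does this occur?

$21 per unit, at y = 5

The firm shuts down when price falls below the minimum of average variable cost. AVC = VC/y = 71 - 20y + 2y^2.
dAVC/dy = -20 + 4y = 0 gives y = 5. min AVC = 71 - 20·5 + 2·5^2 = 21.
For P < $21 the firm produces nothing.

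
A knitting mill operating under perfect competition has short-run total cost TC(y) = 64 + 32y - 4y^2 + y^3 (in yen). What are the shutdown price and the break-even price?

AVC = 32 - 4y + y^2; minimized at y = 2, giving min AVC = ¥28. That is the shutdown price.
ATC = 64/y + 32 - 4y + y^2. Setting dATC/dy = −64/y^2 − 4 + 2y = 0 gives y = 4 (since 2·4^3 − 4·4^2 = 64).
min ATC = 64/4 + 32 − 4·4 + 4^2 = ¥48. That is the break-even price.
For ¥28 ≤ P < ¥48 the firm produces at a loss; below ¥28 it shuts down.

Shutdown price = ¥28; break-even price = ¥48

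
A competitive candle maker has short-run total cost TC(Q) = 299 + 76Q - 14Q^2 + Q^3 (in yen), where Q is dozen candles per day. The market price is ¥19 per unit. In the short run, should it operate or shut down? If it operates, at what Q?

From TC, MC = TC'(Q) = 76 - 28Q + 3Q^2 and AVC = VC/Q = 76 - 14Q + Q^2.
AVC is minimized where dAVC/dQ = -14 + 2Q = 0, at Q = 7; min AVC = 76 - 14·7 + 7^2 = ¥27.
With P < min AVC (¥19 < ¥27), every unit sold adds to the loss.
Best response: produce nothing and absorb the ¥299 fixed cost.

Shut down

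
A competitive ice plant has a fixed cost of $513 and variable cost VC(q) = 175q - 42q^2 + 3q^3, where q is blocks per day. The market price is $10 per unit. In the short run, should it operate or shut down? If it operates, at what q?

Variable cost is VC = 175q - 42q^2 + 3q^3, so AVC = VC/q = 175 - 42q + 3q^2 and MC = dTC/dq = 175 - 84q + 9q^2.
AVC is minimized where dAVC/dq = -42 + 6q = 0, at q = 7; min AVC = 175 - 42·7 + 3·7^2 = $28.
Since P = $10 < min AVC = $28, price fails to cover variable cost at any output.
Best response: produce nothing and absorb the $513 fixed cost.

Shut down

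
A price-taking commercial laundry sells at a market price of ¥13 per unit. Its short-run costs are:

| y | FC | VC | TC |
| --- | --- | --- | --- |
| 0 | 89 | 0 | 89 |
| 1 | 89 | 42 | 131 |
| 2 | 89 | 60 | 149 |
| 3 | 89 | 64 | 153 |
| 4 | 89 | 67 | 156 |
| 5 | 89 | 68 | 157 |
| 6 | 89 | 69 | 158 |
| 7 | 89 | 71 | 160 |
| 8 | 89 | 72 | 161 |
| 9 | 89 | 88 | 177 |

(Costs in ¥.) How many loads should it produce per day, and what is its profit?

y = 8; profit = -¥57

Tabulate TR − TC: y=0: -89; y=1: -118; y=2: -123; y=3: -114; y=4: -104; y=5: -92; y=6: -80; y=7: -69; y=8: -57; y=9: -60.
Profit is maximized at y = 8. AVC there is 72/8 = ¥9 ≤ P, so producing beats shutting down (which would give -¥89).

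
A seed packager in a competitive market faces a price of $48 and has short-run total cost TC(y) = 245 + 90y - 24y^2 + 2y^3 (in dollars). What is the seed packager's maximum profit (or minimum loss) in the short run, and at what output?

AVC = 90 - 24y + 2y^2; min AVC = $18 at y = 6. Since P = $48 ≥ min AVC, the firm produces.
With MC = 90 - 48y + 6y^2, P = MC on the upward-sloping part at y* = 7.
TR = 48·7 = 336. TC = 245 + 140 = 385. Profit = 336 − 385 = -$49.
That loss of $49 beats the $245 the firm would lose by shutting down; producing recovers $196 of fixed cost.

Profit = -$49 at y = 7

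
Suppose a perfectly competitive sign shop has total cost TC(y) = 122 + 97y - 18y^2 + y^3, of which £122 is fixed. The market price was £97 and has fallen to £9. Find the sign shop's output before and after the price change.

MC = 97 - 36y + 3y^2; the shutdown threshold is min AVC = £16 (at y = 9).
At P = £97 ≥ min AVC, set P = MC on the rising branch: y = 12.
At P = £9 < min AVC = £16, price no longer covers variable cost at any output, so the firm shuts down: y = 0.

Output falls from 12 to 0 (the firm shuts down)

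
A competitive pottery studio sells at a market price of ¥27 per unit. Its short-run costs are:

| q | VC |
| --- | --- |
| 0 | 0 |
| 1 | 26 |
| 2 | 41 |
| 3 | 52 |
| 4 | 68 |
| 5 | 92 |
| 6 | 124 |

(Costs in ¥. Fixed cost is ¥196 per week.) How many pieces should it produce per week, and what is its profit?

q = 5; profit = -¥153

Tabulate TR − TC: q=0: -196; q=1: -195; q=2: -183; q=3: -167; q=4: -156; q=5: -153; q=6: -158.
Profit is maximized at q = 5. AVC there is 92/5 = ¥18.40 ≤ P, so producing beats shutting down (which would give -¥196).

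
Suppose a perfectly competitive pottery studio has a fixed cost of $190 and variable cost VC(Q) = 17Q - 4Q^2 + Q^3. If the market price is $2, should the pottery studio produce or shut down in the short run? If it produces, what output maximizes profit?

Shut down

Variable cost is VC = 17Q - 4Q^2 + Q^3, so AVC = VC/Q = 17 - 4Q + Q^2 and MC = dTC/dQ = 17 - 8Q + 3Q^2.
AVC hits its minimum where MC = AVC, at Q = 2, giving min AVC = 17 - 4·2 + 2^2 = $13.
With P < min AVC ($2 < $13), every unit sold adds to the loss.
The firm minimizes its loss by shutting down and losing only its fixed cost of $190.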